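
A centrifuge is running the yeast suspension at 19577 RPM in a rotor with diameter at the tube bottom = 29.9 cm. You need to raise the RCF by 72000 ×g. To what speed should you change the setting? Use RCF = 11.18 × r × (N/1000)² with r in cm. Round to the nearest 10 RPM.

r = 29.9 / 2 = 14.95 cm
Current RCF = 11.18 × 14.95 × (19.577)² = 11.18 × 14.95 × 383.258929 ≈ 64,058.3 × g
Target RCF = 64,058.3 + 72,000 = 136,058.3 × g
(N/1000)² = 136,058.3 / 167.141 = 814.0331
N = 1000 × √814.0331 ≈ 28,531.3

≈ 28530 RPM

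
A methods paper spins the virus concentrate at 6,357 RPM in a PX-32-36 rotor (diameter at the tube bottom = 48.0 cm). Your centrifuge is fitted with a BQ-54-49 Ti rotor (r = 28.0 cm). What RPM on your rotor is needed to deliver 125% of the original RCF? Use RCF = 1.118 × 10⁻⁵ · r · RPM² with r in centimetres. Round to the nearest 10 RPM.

Original rotor: r = 48.0 / 2 = 24 cm
RCF_original = 1.118 × 10⁻⁵ × 24 × (6357)² = 1.118 × 10⁻⁵ × 24 × 40,411,449 ≈ 10,843.2 × g
Target RCF = 1.25 × 10,843.2 ≈ 13,554 × g
13,554 = 1.118 × 10⁻⁵ × 28 × N²
N² = 13,554 / (31.304 × 10⁻⁵) = 43,297,981
N ≈ √43,297,981 ≈ 6,580.1

≈ 6580 RPM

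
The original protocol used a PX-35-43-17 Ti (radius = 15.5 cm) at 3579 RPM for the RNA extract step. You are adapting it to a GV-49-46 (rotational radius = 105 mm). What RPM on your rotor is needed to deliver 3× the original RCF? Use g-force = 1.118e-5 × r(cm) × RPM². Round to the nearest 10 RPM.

RCF = 1.118 × 10⁻⁵ × r × N²
RCF_original = 1.118 × 10⁻⁵ × 15.5 × (3579)² = 1.118 × 10⁻⁵ × 15.5 × 12,809,241 ≈ 2,219.7 × g
Target RCF = 3 × 2,219.7 ≈ 6,659.1 × g
Your rotor: r = 105 mm = 10.5 cm
6,659.1 = 1.118 × 10⁻⁵ × 10.5 × N²
N² = 6,659.1 / (11.739 × 10⁻⁵) = 56,726,297
N ≈ √56,726,297 ≈ 7,531.7

7530 RPM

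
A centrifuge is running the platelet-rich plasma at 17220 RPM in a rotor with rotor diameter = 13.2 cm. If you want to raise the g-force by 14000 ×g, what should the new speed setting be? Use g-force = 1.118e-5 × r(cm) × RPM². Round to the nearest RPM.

22051 RPM

r = 13.2 / 2 = 6.6 cm
Current RCF = 1.118 × 10⁻⁵ × 6.6 × (17220)² = 1.118 × 10⁻⁵ × 6.6 × 296,528,400 ≈ 21,880.2 × g
Target RCF = 21,880.2 + 14,000 = 35,880.2 × g
N² = 35,880.2 / (7.3788 × 10⁻⁵) = 486,260,639
N ≈ √486,260,639 ≈ 22,051.3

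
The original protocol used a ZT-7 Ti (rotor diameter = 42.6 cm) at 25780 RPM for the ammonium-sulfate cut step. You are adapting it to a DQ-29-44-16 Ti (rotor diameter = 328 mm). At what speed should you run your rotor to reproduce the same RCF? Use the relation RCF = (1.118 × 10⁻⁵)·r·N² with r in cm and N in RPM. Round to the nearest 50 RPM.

29400 RPM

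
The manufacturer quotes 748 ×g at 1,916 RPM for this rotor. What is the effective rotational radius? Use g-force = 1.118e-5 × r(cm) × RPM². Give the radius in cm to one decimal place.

RCF = 1.118 × 10⁻⁵ × r × N²
748 = 1.118 × 10⁻⁵ × r × (1916)²
r = 748 / (1.118 × 10⁻⁵ × 3,671,056) = 748 / 41.04241 ≈ 18.225 cm

≈ 18.2 cm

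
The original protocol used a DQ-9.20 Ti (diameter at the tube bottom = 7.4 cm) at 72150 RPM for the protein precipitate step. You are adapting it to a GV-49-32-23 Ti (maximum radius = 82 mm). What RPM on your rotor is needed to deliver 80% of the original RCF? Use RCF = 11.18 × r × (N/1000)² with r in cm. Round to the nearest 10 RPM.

43350 RPM

Original rotor: r = 7.4 / 2 = 3.7 cm
RCF_original = 11.18 × 3.7 × (72.15)² = 11.18 × 3.7 × 5,205.6225 ≈ 215,335.8 × g
Target RCF = 0.8 × 215,335.8 ≈ 172,268.6 × g
Your rotor: r = 82 mm = 8.2 cm
172,268.6 = 11.18 × 8.2 × (N/1000)²
(N/1000)² = 172,268.6 / 91.676 = 1879.102
N = 1000 × √1879.102 ≈ 43,348.6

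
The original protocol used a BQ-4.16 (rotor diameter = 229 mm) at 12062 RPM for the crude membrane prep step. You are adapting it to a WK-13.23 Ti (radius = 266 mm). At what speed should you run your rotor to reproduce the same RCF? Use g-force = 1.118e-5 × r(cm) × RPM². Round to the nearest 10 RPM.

Original rotor: r = 229 mm / 2 = 114.5 mm = 11.45 cm
RCF = 1.118 × 10⁻⁵ × r × N²
RCF_original = 1.118 × 10⁻⁵ × 11.45 × (12062)² = 1.118 × 10⁻⁵ × 11.45 × 145,491,844 ≈ 18,624.6 × g
Your rotor: r = 266 mm = 26.6 cm
18,624.6 = 1.118 × 10⁻⁵ × 26.6 × N²
N² = 18,624.6 / (29.7388 × 10⁻⁵) = 62,627,275
N ≈ √62,627,275 ≈ 7,913.7

≈ 7910 RPM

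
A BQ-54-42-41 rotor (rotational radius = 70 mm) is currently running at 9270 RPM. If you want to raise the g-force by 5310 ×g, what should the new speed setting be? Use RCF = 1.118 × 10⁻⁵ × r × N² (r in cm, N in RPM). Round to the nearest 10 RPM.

≈ 12400 RPM

r = 70 mm = 7.0 cm
Current RCF = 1.118 × 10⁻⁵ × 7 × (9270)² = 1.118 × 10⁻⁵ × 7 × 85,932,900 ≈ 6,725.1 × g
Target RCF = 6,725.1 + 5,310 = 12,035.1 × g
N² = 12,035.1 / (7.826 × 10⁻⁵) = 153,783,542
N ≈ √153,783,542 ≈ 12,400.9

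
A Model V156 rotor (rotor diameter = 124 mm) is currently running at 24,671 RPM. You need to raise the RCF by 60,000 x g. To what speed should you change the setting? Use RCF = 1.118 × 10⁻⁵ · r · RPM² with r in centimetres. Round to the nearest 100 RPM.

38400 RPM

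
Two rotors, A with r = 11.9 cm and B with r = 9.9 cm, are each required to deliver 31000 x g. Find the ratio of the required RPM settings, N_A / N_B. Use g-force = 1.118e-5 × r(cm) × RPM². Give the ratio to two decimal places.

0.91

At fixed RCF, N ∝ 1/√r, so N_A/N_B = √(r_B/r_A) = √(9.9/11.9) = √0.831933 = 0.9121.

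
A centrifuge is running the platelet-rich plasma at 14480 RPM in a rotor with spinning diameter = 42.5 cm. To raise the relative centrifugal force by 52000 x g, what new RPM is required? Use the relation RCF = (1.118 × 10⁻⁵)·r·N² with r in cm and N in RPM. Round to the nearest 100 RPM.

r = 42.5 / 2 = 21.25 cm
Current RCF = 1.118 × 10⁻⁵ × 21.25 × (14480)² = 1.118 × 10⁻⁵ × 21.25 × 209,670,400 ≈ 49,812.4 × g
Target RCF = 49,812.4 + 52,000 = 101,812.4 × g
N² = 101,812.4 / (23.7575 × 10⁻⁵) = 428,548,458
N ≈ √428,548,458 ≈ 20,701.4

≈ 20700 RPM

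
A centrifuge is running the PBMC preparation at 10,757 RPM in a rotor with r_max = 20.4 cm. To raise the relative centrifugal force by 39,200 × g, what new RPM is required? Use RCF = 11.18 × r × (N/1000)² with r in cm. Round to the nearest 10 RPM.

N₂ ≈ 16960 RPM

Current RCF = 11.18 × 20.4 × (10.757)² = 11.18 × 20.4 × 115.713049 ≈ 26,390.9 × g
Target RCF = 26,390.9 + 39,200 = 65,590.9 × g
(N/1000)² = 65,590.9 / 228.072 = 287.5886
N = 1000 × √287.5886 ≈ 16,958.4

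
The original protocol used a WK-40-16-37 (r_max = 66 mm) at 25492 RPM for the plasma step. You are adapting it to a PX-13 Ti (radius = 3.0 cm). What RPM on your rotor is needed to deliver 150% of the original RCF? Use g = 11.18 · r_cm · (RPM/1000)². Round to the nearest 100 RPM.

Original rotor: r = 66 mm = 6.6 cm
RCF = 11.18 × r × (N/1000)²
RCF_original = 11.18 × 6.6 × (25.492)² = 11.18 × 6.6 × 649.842064 ≈ 47,950.5 × g
Target RCF = 1.5 × 47,950.5 ≈ 71,925.8 × g
71,925.8 = 11.18 × 3 × (N/1000)²
(N/1000)² = 71,925.8 / 33.54 = 2144.478
N = 1000 × √2144.478 ≈ 46,308.5

≈ 46300 RPM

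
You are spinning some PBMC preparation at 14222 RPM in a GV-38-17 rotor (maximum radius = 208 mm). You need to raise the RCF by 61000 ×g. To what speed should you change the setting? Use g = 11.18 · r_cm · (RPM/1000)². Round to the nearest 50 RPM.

21550 RPM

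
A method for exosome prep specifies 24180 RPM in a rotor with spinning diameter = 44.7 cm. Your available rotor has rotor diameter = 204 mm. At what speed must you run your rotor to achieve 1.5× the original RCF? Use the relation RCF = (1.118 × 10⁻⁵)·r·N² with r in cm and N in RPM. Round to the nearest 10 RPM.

Original rotor: r = 44.7 / 2 = 22.35 cm
RCF_original = 1.118 × 10⁻⁵ × 22.35 × (24180)² = 1.118 × 10⁻⁵ × 22.35 × 584,672,400 ≈ 146,093.8 × g
Target RCF = 1.5 × 146,093.8 ≈ 219,140.7 × g
Your rotor: r = 204 mm / 2 = 102 mm = 10.2 cm
219,140.7 = 1.118 × 10⁻⁵ × 10.2 × N²
N² = 219,140.7 / (11.4036 × 10⁻⁵) = 1,921,679,996
N ≈ √1,921,679,996 ≈ 43,837.0

43840 RPM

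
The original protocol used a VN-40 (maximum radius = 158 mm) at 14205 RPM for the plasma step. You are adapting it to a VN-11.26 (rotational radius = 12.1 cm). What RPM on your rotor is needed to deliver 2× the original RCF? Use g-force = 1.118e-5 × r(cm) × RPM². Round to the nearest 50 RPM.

Original rotor: r = 158 mm = 15.8 cm
RCF_original = 1.118 × 10⁻⁵ × 15.8 × (14205)² = 1.118 × 10⁻⁵ × 15.8 × 201,782,025 ≈ 35,643.6 × g
Target RCF = 2 × 35,643.6 ≈ 71,287.2 × g
71,287.2 = 1.118 × 10⁻⁵ × 12.1 × N²
N² = 71,287.2 / (13.5278 × 10⁻⁵) = 526,968,169
N ≈ √526,968,169 ≈ 22,955.8

22950 RPM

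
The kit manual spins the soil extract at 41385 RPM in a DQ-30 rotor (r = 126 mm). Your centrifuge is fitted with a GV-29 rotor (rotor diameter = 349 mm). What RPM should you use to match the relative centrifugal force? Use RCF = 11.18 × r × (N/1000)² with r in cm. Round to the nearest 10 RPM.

Original rotor: r = 126 mm = 12.6 cm
RCF_original = 11.18 × 12.6 × (41.385)² = 11.18 × 12.6 × 1,712.718225 ≈ 241,267.2 × g
Your rotor: r = 349 mm / 2 = 174.5 mm = 17.45 cm
241,267.2 = 11.18 × 17.45 × (N/1000)²
(N/1000)² = 241,267.2 / 195.091 = 1236.691
N = 1000 × √1236.691 ≈ 35,166.6

≈ 35170 RPM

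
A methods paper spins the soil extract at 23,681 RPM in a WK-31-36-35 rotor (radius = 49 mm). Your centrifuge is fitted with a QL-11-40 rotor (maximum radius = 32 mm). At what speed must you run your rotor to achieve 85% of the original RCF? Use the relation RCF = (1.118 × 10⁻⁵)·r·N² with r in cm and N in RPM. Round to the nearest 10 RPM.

27020 RPM

Original rotor: r = 49 mm = 4.9 cm
RCF = 1.118 × 10⁻⁵ × r × N²
RCF_original = 1.118 × 10⁻⁵ × 4.9 × (23681)² = 1.118 × 10⁻⁵ × 4.9 × 560,789,761 ≈ 30,721.2 × g
Target RCF = 0.85 × 30,721.2 ≈ 26,113 × g
Your rotor: r = 32 mm = 3.2 cm
26,113 = 1.118 × 10⁻⁵ × 3.2 × N²
N² = 26,113 / (3.5776 × 10⁻⁵) = 729,902,728
N ≈ √729,902,728 ≈ 27,016.7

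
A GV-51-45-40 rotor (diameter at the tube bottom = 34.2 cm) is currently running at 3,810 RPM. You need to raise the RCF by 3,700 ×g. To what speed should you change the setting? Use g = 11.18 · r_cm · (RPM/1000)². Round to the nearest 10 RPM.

r = 34.2 / 2 = 17.1 cm
Current RCF = 11.18 × 17.1 × (3.81)² = 11.18 × 17.1 × 14.5161 ≈ 2,775.2 × g
Target RCF = 2,775.2 + 3,700 = 6,475.2 × g
(N/1000)² = 6,475.2 / 191.178 = 33.87001
N = 1000 × √33.87001 ≈ 5,819.8

≈ 5820 RPM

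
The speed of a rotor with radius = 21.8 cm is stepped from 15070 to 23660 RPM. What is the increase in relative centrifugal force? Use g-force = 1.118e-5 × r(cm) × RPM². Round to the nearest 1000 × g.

81000 ×g

RCF₁ = 1.118 × 10⁻⁵ × 21.8 × (15070)² = 1.118 × 10⁻⁵ × 21.8 × 227,104,900 ≈ 55,350.9 × g
RCF₂ = 1.118 × 10⁻⁵ × 21.8 × (23660)² = 1.118 × 10⁻⁵ × 21.8 × 559,795,600 ≈ 136,435.6 × g
Increase = 136,435.6 − 55,350.9 = 81,084.7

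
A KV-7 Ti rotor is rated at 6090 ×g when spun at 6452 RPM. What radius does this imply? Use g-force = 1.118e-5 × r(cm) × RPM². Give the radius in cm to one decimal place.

6090 = 1.118 × 10⁻⁵ × r × (6452)²
r = 6090 / (1.118 × 10⁻⁵ × 41,628,304) = 6090 / 465.4044 ≈ 13.085 cm

≈ 13.1 cm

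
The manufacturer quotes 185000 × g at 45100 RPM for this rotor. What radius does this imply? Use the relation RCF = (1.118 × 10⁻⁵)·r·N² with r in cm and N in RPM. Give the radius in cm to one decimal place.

RCF = 1.118 × 10⁻⁵ × r × N²
185000 = 1.118 × 10⁻⁵ × r × (45100)²
r = 185000 / (1.118 × 10⁻⁵ × 2,034,010,000) = 185000 / 22740.23 ≈ 8.135 cm

r ≈ 8.1 cm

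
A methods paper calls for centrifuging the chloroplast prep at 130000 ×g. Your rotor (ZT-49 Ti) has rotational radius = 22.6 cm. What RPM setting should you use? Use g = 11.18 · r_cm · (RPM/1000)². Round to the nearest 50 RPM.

130,000 = 11.18 × 22.6 × (N/1000)²
(N/1000)² = 130,000 / 252.668 = 514.5092
N = 1000 × √514.5092 ≈ 22,682.8

N ≈ 22700 RPM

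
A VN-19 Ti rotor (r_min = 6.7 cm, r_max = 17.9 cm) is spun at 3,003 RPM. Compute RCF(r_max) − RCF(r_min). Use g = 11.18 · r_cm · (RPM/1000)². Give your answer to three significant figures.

ΔRCF = 11.18 × (r_max − r_min) × (N/1000)² = 11.18 × 11.2 × 9.018009 ≈ 1,129.2

≈ 1130 × g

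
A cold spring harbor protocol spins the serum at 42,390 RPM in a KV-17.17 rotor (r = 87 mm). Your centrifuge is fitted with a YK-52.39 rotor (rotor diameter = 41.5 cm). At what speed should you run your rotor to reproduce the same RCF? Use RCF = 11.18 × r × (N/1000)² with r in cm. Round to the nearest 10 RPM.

27450 RPM

Original rotor: r = 87 mm = 8.7 cm
RCF_original = 11.18 × 8.7 × (42.39)² = 11.18 × 8.7 × 1,796.9121 ≈ 174,778.5 × g
Your rotor: r = 41.5 / 2 = 20.75 cm
174,778.5 = 11.18 × 20.75 × (N/1000)²
(N/1000)² = 174,778.5 / 231.985 = 753.4043
N = 1000 × √753.4043 ≈ 27,448.2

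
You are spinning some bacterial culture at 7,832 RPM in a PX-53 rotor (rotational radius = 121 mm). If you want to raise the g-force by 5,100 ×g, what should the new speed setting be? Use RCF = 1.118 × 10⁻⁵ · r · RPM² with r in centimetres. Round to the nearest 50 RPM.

r = 121 mm = 12.1 cm
Current RCF = 1.118 × 10⁻⁵ × 12.1 × (7832)² = 1.118 × 10⁻⁵ × 12.1 × 61,340,224 ≈ 8,298 × g
Target RCF = 8,298 + 5,100 = 13,398 × g
N² = 13,398 / (13.5278 × 10⁻⁵) = 99,040,494
N ≈ √99,040,494 ≈ 9,951.9

N₂ ≈ 9950 RPM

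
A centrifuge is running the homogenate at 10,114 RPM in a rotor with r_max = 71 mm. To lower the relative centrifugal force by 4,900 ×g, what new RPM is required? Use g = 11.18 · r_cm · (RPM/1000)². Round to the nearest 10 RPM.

6370 RPM

r = 71 mm = 7.1 cm
Current RCF = 11.18 × 7.1 × (10.114)² = 11.18 × 7.1 × 102.292996 ≈ 8,119.8 × g
Target RCF = 8,119.8 − 4,900 = 3,219.8 × g
(N/1000)² = 3,219.8 / 79.378 = 40.56288
N = 1000 × √40.56288 ≈ 6,368.9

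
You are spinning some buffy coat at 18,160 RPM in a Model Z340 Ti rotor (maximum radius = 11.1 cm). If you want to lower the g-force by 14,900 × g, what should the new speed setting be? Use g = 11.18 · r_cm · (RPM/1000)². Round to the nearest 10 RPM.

Current RCF = 11.18 × 11.1 × (18.16)² = 11.18 × 11.1 × 329.7856 ≈ 40,925.7 × g
Target RCF = 40,925.7 − 14,900 = 26,025.7 × g
(N/1000)² = 26,025.7 / 124.098 = 209.7189
N = 1000 × √209.7189 ≈ 14,481.7

≈ 14480 RPM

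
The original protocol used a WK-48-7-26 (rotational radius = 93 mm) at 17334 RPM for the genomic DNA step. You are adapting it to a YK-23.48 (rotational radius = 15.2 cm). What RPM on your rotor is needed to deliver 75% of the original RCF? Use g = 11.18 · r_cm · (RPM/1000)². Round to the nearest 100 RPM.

Original rotor: r = 93 mm = 9.3 cm
RCF = 11.18 × r × (N/1000)²
RCF_original = 11.18 × 9.3 × (17.334)² = 11.18 × 9.3 × 300.467556 ≈ 31,240.8 × g
Target RCF = 0.75 × 31,240.8 ≈ 23,430.6 × g
23,430.6 = 11.18 × 15.2 × (N/1000)²
(N/1000)² = 23,430.6 / 169.936 = 137.879
N = 1000 × √137.879 ≈ 11,742.2

11700 RPM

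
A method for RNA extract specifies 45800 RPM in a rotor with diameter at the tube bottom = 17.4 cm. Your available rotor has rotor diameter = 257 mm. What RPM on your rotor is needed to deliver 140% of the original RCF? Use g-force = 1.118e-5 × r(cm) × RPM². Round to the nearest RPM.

Original rotor: r = 17.4 / 2 = 8.7 cm
RCF_original = 1.118 × 10⁻⁵ × 8.7 × (45800)² = 1.118 × 10⁻⁵ × 8.7 × 2,097,640,000 ≈ 204,029.1 × g
Target RCF = 1.4 × 204,029.1 ≈ 285,640.7 × g
Your rotor: r = 257 mm / 2 = 128.5 mm = 12.85 cm
285,640.7 = 1.118 × 10⁻⁵ × 12.85 × N²
N² = 285,640.7 / (14.3663 × 10⁻⁵) = 1,988,269,074
N ≈ √1,988,269,074 ≈ 44,590.0

44590 RPM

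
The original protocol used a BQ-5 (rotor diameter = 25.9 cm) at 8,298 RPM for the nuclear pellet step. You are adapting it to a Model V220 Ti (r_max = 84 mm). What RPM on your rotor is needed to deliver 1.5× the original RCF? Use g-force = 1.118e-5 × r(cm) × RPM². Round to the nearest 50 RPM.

≈ 12600 RPM

Original rotor: r = 25.9 / 2 = 12.95 cm
RCF = 1.118 × 10⁻⁵ × r × N²
RCF_original = 1.118 × 10⁻⁵ × 12.95 × (8298)² = 1.118 × 10⁻⁵ × 12.95 × 68,856,804 ≈ 9,969.2 × g
Target RCF = 1.5 × 9,969.2 ≈ 14,953.8 × g
Your rotor: r = 84 mm = 8.4 cm
14,953.8 = 1.118 × 10⁻⁵ × 8.4 × N²
N² = 14,953.8 / (9.3912 × 10⁻⁵) = 159,232,047
N ≈ √159,232,047 ≈ 12,618.7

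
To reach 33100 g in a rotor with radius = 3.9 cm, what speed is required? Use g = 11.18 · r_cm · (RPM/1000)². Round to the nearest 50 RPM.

N ≈ 27550 RPM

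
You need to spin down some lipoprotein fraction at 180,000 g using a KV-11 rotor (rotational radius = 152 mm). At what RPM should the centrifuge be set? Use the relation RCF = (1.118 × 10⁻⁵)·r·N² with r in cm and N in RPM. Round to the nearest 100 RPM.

32500 RPM

r = 152 mm = 15.2 cm
180,000 = 1.118 × 10⁻⁵ × 15.2 × N²
N² = 180,000 / (16.9936 × 10⁻⁵) = 1,059,222,295
N ≈ √1,059,222,295 ≈ 32,545.7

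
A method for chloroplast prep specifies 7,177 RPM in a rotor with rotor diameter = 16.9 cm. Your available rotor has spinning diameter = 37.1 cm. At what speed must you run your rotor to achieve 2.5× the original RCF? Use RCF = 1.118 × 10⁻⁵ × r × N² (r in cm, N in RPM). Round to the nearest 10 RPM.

Original rotor: r = 16.9 / 2 = 8.45 cm
RCF_original = 1.118 × 10⁻⁵ × 8.45 × (7177)² = 1.118 × 10⁻⁵ × 8.45 × 51,509,329 ≈ 4,866.1 × g
Target RCF = 2.5 × 4,866.1 ≈ 12,165.2 × g
Your rotor: r = 37.1 / 2 = 18.55 cm
12,165.2 = 1.118 × 10⁻⁵ × 18.55 × N²
N² = 12,165.2 / (20.7389 × 10⁻⁵) = 58,658,849
N ≈ √58,658,849 ≈ 7,658.9

≈ 7660 RPM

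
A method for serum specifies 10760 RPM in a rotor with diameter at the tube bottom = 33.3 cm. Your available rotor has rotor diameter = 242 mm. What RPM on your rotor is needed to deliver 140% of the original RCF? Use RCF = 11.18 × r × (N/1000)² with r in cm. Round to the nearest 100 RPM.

Original rotor: r = 33.3 / 2 = 16.65 cm
RCF_original = 11.18 × 16.65 × (10.76)² = 11.18 × 16.65 × 115.7776 ≈ 21,551.7 × g
Target RCF = 1.4 × 21,551.7 ≈ 30,172.4 × g
Your rotor: r = 242 mm / 2 = 121 mm = 12.1 cm
30,172.4 = 11.18 × 12.1 × (N/1000)²
(N/1000)² = 30,172.4 / 135.278 = 223.04
N = 1000 × √223.04 ≈ 14,934.5

14900 RPM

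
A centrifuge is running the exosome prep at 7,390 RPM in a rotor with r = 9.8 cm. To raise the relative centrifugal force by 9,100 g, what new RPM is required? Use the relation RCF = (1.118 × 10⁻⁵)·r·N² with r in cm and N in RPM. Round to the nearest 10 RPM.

11730 RPM

Current RCF = 1.118 × 10⁻⁵ × 9.8 × (7390)² = 1.118 × 10⁻⁵ × 9.8 × 54,612,100 ≈ 5,983.5 × g
Target RCF = 5,983.5 + 9,100 = 15,083.5 × g
N² = 15,083.5 / (10.9564 × 10⁻⁵) = 137,668,395
N ≈ √137,668,395 ≈ 11,733.2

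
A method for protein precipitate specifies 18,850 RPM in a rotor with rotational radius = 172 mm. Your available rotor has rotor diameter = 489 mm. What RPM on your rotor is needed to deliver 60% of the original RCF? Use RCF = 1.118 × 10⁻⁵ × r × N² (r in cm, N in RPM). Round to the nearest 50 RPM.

12250 RPM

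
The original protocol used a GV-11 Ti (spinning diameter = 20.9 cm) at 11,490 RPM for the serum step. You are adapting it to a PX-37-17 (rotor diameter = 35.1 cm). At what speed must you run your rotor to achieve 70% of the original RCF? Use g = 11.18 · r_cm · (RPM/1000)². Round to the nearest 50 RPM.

≈ 7400 RPM

Original rotor: r = 20.9 / 2 = 10.45 cm
RCF = 11.18 × r × (N/1000)²
RCF_original = 11.18 × 10.45 × (11.49)² = 11.18 × 10.45 × 132.0201 ≈ 15,424 × g
Target RCF = 0.7 × 15,424 ≈ 10,796.8 × g
Your rotor: r = 35.1 / 2 = 17.55 cm
10,796.8 = 11.18 × 17.55 × (N/1000)²
(N/1000)² = 10,796.8 / 196.209 = 55.02704
N = 1000 × √55.02704 ≈ 7,418.0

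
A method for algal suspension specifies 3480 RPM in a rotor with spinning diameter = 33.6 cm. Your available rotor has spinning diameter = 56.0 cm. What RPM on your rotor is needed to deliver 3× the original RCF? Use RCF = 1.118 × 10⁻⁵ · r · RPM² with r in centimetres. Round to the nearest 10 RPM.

Original rotor: r = 33.6 / 2 = 16.8 cm
RCF_original = 1.118 × 10⁻⁵ × 16.8 × (3480)² = 1.118 × 10⁻⁵ × 16.8 × 12,110,400 ≈ 2,274.6 × g
Target RCF = 3 × 2,274.6 ≈ 6,823.8 × g
Your rotor: r = 56.0 / 2 = 28 cm
6,823.8 = 1.118 × 10⁻⁵ × 28 × N²
N² = 6,823.8 / (31.304 × 10⁻⁵) = 21,798,492
N ≈ √21,798,492 ≈ 4,668.9

4670 RPM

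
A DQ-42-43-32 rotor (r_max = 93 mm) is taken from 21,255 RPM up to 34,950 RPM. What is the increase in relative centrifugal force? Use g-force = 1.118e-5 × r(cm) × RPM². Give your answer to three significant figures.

≈ 80000 g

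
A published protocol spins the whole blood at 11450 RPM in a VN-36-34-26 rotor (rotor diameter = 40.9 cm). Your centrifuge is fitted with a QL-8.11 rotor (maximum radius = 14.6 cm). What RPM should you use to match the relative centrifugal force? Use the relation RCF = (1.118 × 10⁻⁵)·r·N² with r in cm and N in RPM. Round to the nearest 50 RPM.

Original rotor: r = 40.9 / 2 = 20.45 cm
RCF_original = 1.118 × 10⁻⁵ × 20.45 × (11450)² = 1.118 × 10⁻⁵ × 20.45 × 131,102,500 ≈ 29,974.1 × g
29,974.1 = 1.118 × 10⁻⁵ × 14.6 × N²
N² = 29,974.1 / (16.3228 × 10⁻⁵) = 183,633,323
N ≈ √183,633,323 ≈ 13,551.1

≈ 13550 RPM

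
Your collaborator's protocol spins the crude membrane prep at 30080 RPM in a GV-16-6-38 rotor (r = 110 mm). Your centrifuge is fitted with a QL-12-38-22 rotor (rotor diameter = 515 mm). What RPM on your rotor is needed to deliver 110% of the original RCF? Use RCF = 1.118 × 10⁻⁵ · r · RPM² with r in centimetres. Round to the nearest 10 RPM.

Original rotor: r = 110 mm = 11.0 cm
RCF = 1.118 × 10⁻⁵ × r × N²
RCF_original = 1.118 × 10⁻⁵ × 11 × (30080)² = 1.118 × 10⁻⁵ × 11 × 904,806,400 ≈ 111,273.1 × g
Target RCF = 1.1 × 111,273.1 ≈ 122,400.4 × g
Your rotor: r = 515 mm / 2 = 257.5 mm = 25.75 cm
122,400.4 = 1.118 × 10⁻⁵ × 25.75 × N²
N² = 122,400.4 / (28.7885 × 10⁻⁵) = 425,171,162
N ≈ √425,171,162 ≈ 20,619.7

20620 RPM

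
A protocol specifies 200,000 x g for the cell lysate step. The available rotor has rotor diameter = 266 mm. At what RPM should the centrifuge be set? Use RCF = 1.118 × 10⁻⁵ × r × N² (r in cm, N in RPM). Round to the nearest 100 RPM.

36700 RPM

r = 266 mm / 2 = 133 mm = 13.3 cm
RCF = 1.118 × 10⁻⁵ × r × N²
200,000 = 1.118 × 10⁻⁵ × 13.3 × N²
N² = 200,000 / (14.8694 × 10⁻⁵) = 1,345,044,185
N ≈ √1,345,044,185 ≈ 36,674.8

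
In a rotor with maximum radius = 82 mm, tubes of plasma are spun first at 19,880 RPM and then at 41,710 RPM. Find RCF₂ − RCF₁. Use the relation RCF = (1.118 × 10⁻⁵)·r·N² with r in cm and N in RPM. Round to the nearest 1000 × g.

≈ 123000 ×g

r = 82 mm = 8.2 cm
RCF₁ = 1.118 × 10⁻⁵ × 8.2 × (19880)² = 1.118 × 10⁻⁵ × 8.2 × 395,214,400 ≈ 36,231.7 × g
RCF₂ = 1.118 × 10⁻⁵ × 8.2 × (41710)² = 1.118 × 10⁻⁵ × 8.2 × 1,739,724,100 ≈ 159,490.9 × g
Increase = 159,490.9 − 36,231.7 = 123,259.2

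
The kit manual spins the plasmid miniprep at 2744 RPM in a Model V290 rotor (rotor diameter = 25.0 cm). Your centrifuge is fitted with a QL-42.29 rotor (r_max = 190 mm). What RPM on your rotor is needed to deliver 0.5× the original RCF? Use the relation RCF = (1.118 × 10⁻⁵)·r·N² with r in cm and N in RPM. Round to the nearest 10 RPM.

1570 RPM

Original rotor: r = 25.0 / 2 = 12.5 cm
RCF = 1.118 × 10⁻⁵ × r × N²
RCF_original = 1.118 × 10⁻⁵ × 12.5 × (2744)² = 1.118 × 10⁻⁵ × 12.5 × 7,529,536 ≈ 1,052.3 × g
Target RCF = 0.5 × 1,052.3 ≈ 526.1 × g
Your rotor: r = 190 mm = 19.0 cm
526.1 = 1.118 × 10⁻⁵ × 19 × N²
N² = 526.1 / (21.242 × 10⁻⁵) = 2,476,697
N ≈ √2,476,697 ≈ 1,573.8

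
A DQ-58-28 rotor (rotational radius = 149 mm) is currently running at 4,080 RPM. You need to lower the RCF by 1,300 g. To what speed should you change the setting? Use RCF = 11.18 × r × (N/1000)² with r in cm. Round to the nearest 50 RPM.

≈ 2950 RPM

r = 149 mm = 14.9 cm
Current RCF = 11.18 × 14.9 × (4.08)² = 11.18 × 14.9 × 16.6464 ≈ 2,773 × g
Target RCF = 2,773 − 1,300 = 1,473 × g
(N/1000)² = 1,473 / 166.582 = 8.842492
N = 1000 × √8.842492 ≈ 2,973.6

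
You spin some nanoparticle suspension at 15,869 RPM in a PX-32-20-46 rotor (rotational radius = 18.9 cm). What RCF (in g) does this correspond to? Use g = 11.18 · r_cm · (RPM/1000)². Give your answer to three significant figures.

53200 g

RCF = 11.18 × 18.9 × (15.869)² = 11.18 × 18.9 × 251.825161 ≈ 53,211.2 × g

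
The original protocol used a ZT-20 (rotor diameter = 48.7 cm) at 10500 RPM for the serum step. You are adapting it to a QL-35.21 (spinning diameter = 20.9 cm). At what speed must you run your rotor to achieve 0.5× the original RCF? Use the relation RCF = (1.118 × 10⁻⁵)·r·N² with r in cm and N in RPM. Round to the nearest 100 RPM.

11300 RPM

Original rotor: r = 48.7 / 2 = 24.35 cm
RCF = 1.118 × 10⁻⁵ × r × N²
RCF_original = 1.118 × 10⁻⁵ × 24.35 × (10500)² = 1.118 × 10⁻⁵ × 24.35 × 110,250,000 ≈ 30,013.7 × g
Target RCF = 0.5 × 30,013.7 ≈ 15,006.9 × g
Your rotor: r = 20.9 / 2 = 10.45 cm
15,006.9 = 1.118 × 10⁻⁵ × 10.45 × N²
N² = 15,006.9 / (11.6831 × 10⁻⁵) = 128,449,641
N ≈ √128,449,641 ≈ 11,333.6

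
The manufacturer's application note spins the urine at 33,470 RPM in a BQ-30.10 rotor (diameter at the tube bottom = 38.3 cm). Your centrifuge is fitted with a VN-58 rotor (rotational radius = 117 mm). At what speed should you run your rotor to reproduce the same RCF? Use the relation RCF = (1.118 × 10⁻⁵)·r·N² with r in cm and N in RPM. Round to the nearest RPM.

Original rotor: r = 38.3 / 2 = 19.15 cm
RCF_original = 1.118 × 10⁻⁵ × 19.15 × (33470)² = 1.118 × 10⁻⁵ × 19.15 × 1,120,240,900 ≈ 239,840.2 × g
Your rotor: r = 117 mm = 11.7 cm
239,840.2 = 1.118 × 10⁻⁵ × 11.7 × N²
N² = 239,840.2 / (13.0806 × 10⁻⁵) = 1,833,556,565
N ≈ √1,833,556,565 ≈ 42,820.0

42820 RPM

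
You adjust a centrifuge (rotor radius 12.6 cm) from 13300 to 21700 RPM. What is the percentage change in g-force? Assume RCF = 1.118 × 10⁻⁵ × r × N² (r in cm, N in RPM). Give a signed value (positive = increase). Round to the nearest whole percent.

+166%

RCF ∝ N², so the ratio is (21700/13300)² = (1.631579)² = 2.6620.
Change = 2.6620 − 1 = +1.6620 → +166.2%.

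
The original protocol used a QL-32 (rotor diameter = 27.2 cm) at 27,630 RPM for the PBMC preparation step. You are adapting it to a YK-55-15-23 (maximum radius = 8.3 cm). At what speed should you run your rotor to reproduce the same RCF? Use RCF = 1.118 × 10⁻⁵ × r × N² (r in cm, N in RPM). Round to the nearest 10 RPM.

Original rotor: r = 27.2 / 2 = 13.6 cm
RCF = 1.118 × 10⁻⁵ × r × N²
RCF_original = 1.118 × 10⁻⁵ × 13.6 × (27630)² = 1.118 × 10⁻⁵ × 13.6 × 763,416,900 ≈ 116,076 × g
116,076 = 1.118 × 10⁻⁵ × 8.3 × N²
N² = 116,076 / (9.2794 × 10⁻⁵) = 1,250,899,843
N ≈ √1,250,899,843 ≈ 35,368.1

≈ 35370 RPM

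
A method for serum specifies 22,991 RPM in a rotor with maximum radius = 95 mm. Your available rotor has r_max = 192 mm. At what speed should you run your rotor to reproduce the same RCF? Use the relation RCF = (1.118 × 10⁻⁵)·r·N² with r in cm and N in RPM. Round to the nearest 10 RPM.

Original rotor: r = 95 mm = 9.5 cm
RCF = 1.118 × 10⁻⁵ × r × N²
RCF_original = 1.118 × 10⁻⁵ × 9.5 × (22991)² = 1.118 × 10⁻⁵ × 9.5 × 528,586,081 ≈ 56,141.1 × g
Your rotor: r = 192 mm = 19.2 cm
56,141.1 = 1.118 × 10⁻⁵ × 19.2 × N²
N² = 56,141.1 / (21.4656 × 10⁻⁵) = 261,539,859
N ≈ √261,539,859 ≈ 16,172.2

16170 RPM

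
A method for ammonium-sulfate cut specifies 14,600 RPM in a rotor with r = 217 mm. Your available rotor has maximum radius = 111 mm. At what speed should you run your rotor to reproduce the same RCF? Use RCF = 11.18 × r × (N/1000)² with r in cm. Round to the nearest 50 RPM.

20400 RPM

Original rotor: r = 217 mm = 21.7 cm
RCF = 11.18 × r × (N/1000)²
RCF_original = 11.18 × 21.7 × (14.6)² = 11.18 × 21.7 × 213.16 ≈ 51,713.9 × g
Your rotor: r = 111 mm = 11.1 cm
51,713.9 = 11.18 × 11.1 × (N/1000)²
(N/1000)² = 51,713.9 / 124.098 = 416.7182
N = 1000 × √416.7182 ≈ 20,413.7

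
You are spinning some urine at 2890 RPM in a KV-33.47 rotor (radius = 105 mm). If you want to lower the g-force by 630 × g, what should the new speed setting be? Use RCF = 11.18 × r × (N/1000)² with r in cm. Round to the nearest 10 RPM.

r = 105 mm = 10.5 cm
Current RCF = 11.18 × 10.5 × (2.89)² = 11.18 × 10.5 × 8.3521 ≈ 980.5 × g
Target RCF = 980.5 − 630 = 350.5 × g
(N/1000)² = 350.5 / 117.39 = 2.985774
N = 1000 × √2.985774 ≈ 1,727.9

1730 RPM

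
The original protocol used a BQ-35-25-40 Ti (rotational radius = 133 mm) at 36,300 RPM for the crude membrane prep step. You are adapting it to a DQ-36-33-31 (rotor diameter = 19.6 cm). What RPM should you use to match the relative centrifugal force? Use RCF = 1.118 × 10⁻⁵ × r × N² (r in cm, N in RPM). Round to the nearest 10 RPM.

≈ 42290 RPM

Original rotor: r = 133 mm = 13.3 cm
RCF = 1.118 × 10⁻⁵ × r × N²
RCF_original = 1.118 × 10⁻⁵ × 13.3 × (36300)² = 1.118 × 10⁻⁵ × 13.3 × 1,317,690,000 ≈ 195,932.6 × g
Your rotor: r = 19.6 / 2 = 9.8 cm
195,932.6 = 1.118 × 10⁻⁵ × 9.8 × N²
N² = 195,932.6 / (10.9564 × 10⁻⁵) = 1,788,293,600
N ≈ √1,788,293,600 ≈ 42,288.2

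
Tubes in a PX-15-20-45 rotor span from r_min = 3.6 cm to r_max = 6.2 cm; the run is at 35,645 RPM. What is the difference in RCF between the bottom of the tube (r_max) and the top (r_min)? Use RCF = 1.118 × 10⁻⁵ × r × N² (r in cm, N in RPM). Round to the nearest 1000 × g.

37000 ×g

RCF_max = 1.118 × 10⁻⁵ × 6.2 × (35645)² = 1.118 × 10⁻⁵ × 6.2 × 1,270,566,025 ≈ 88,070.6 × g
RCF_min = 1.118 × 10⁻⁵ × 3.6 × (35645)² = 1.118 × 10⁻⁵ × 3.6 × 1,270,566,025 ≈ 51,137.7 × g
ΔRCF = 88,070.6 − 51,137.7 = 36,932.9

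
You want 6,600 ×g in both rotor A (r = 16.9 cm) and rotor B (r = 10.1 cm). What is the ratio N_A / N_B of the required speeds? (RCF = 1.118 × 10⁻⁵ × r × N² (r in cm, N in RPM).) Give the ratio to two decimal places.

At fixed RCF, N ∝ 1/√r, so N_A/N_B = √(r_B/r_A) = √(10.1/16.9) = √0.597633 = 0.7731.

0.77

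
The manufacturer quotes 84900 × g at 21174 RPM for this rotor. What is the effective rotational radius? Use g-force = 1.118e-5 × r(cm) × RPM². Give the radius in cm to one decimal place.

r ≈ 16.9 cm

84900 = 1.118 × 10⁻⁵ × r × (21174)²
r = 84900 / (1.118 × 10⁻⁵ × 448,338,276) = 84900 / 5012.422 ≈ 16.938 cm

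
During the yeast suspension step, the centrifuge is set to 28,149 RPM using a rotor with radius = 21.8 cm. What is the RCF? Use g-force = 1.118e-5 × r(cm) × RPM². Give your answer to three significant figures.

≈ 193000 x g

RCF = 1.118 × 10⁻⁵ × 21.8 × (28149)² = 1.118 × 10⁻⁵ × 21.8 × 792,366,201 ≈ 193,118.7 × g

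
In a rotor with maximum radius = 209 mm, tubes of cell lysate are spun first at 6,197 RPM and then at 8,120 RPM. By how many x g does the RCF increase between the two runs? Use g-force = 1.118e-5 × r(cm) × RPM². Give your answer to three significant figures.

r = 209 mm = 20.9 cm
RCF₁ = 1.118 × 10⁻⁵ × 20.9 × (6197)² = 1.118 × 10⁻⁵ × 20.9 × 38,402,809 ≈ 8,973.3 × g
RCF₂ = 1.118 × 10⁻⁵ × 20.9 × (8120)² = 1.118 × 10⁻⁵ × 20.9 × 65,934,400 ≈ 15,406.4 × g
Increase = 15,406.4 − 8,973.3 = 6,433.1

≈ 6430 x g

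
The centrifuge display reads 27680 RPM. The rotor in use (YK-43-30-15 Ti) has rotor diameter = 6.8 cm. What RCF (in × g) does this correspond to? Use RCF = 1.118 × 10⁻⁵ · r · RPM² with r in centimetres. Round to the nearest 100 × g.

r = 6.8 / 2 = 3.4 cm
RCF = 1.118 × 10⁻⁵ × 3.4 × (27680)² = 1.118 × 10⁻⁵ × 3.4 × 766,182,400 ≈ 29,124.1 × g

29100 × g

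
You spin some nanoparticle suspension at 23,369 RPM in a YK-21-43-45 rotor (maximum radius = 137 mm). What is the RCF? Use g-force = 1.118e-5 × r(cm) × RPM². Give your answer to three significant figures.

83600 x g

r = 137 mm = 13.7 cm
RCF = 1.118 × 10⁻⁵ × 13.7 × (23369)² = 1.118 × 10⁻⁵ × 13.7 × 546,110,161 ≈ 83,645.5 × g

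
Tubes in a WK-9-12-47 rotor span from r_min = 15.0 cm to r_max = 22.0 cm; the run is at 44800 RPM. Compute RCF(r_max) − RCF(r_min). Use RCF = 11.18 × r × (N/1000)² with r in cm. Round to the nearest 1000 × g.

ΔRCF = 11.18 × (r_max − r_min) × (N/1000)² = 11.18 × 7.0 × 2,007.04 ≈ 157,071

≈ 157000 ×g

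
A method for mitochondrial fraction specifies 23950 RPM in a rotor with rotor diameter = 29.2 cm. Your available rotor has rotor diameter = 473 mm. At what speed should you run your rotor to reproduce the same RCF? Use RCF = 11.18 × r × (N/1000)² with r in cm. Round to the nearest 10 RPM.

18820 RPM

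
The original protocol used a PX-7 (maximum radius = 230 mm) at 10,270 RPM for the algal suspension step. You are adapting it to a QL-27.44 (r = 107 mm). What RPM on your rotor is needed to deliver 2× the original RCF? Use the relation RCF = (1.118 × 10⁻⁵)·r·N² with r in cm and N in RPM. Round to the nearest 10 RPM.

21290 RPM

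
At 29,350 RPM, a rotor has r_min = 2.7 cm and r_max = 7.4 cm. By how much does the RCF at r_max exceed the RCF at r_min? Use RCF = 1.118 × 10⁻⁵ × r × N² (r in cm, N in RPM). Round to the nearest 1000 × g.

ΔRCF = 1.118 × 10⁻⁵ × (r_max − r_min) × N² = 1.118 × 10⁻⁵ × 4.7 × 861,422,500 ≈ 45,264.3

45000 ×g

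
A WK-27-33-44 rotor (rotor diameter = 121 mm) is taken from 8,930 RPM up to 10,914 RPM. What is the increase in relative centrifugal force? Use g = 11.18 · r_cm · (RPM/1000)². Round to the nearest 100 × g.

r = 121 mm / 2 = 60.5 mm = 6.05 cm
RCF₁ = 11.18 × 6.05 × (8.93)² = 11.18 × 6.05 × 79.7449 ≈ 5,393.9 × g
RCF₂ = 11.18 × 6.05 × (10.914)² = 11.18 × 6.05 × 119.115396 ≈ 8,056.8 × g
Increase = 8,056.8 − 5,393.9 = 2,662.9

≈ 2700 g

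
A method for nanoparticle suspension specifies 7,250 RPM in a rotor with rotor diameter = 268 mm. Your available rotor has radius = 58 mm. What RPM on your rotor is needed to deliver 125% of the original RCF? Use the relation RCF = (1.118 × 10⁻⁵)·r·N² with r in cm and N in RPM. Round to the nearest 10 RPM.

12320 RPM

Original rotor: r = 268 mm / 2 = 134 mm = 13.4 cm
RCF_original = 1.118 × 10⁻⁵ × 13.4 × (7250)² = 1.118 × 10⁻⁵ × 13.4 × 52,562,500 ≈ 7,874.5 × g
Target RCF = 1.25 × 7,874.5 ≈ 9,843.1 × g
Your rotor: r = 58 mm = 5.8 cm
9,843.1 = 1.118 × 10⁻⁵ × 5.8 × N²
N² = 9,843.1 / (6.4844 × 10⁻⁵) = 151,796,620
N ≈ √151,796,620 ≈ 12,320.6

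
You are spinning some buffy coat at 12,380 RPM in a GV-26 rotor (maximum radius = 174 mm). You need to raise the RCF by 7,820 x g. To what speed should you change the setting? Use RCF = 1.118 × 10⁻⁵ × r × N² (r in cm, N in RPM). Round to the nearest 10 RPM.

r = 174 mm = 17.4 cm
Current RCF = 1.118 × 10⁻⁵ × 17.4 × (12380)² = 1.118 × 10⁻⁵ × 17.4 × 153,264,400 ≈ 29,814.8 × g
Target RCF = 29,814.8 + 7,820 = 37,634.8 × g
N² = 37,634.8 / (19.4532 × 10⁻⁵) = 193,463,286
N ≈ √193,463,286 ≈ 13,909.1

13910 RPM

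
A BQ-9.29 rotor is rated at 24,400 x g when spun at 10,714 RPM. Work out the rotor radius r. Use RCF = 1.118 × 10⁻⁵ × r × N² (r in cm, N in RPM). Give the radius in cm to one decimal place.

RCF = 1.118 × 10⁻⁵ × r × N²
24400 = 1.118 × 10⁻⁵ × r × (10714)²
r = 24400 / (1.118 × 10⁻⁵ × 114,789,796) = 24400 / 1283.35 ≈ 19.013 cm

r ≈ 19.0 cm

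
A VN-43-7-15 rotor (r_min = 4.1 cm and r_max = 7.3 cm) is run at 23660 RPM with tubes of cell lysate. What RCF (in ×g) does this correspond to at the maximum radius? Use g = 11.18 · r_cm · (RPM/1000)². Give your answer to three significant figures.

RCF ≈ 45700 ×g

Use r_max = 7.3 cm.
RCF = 11.18 × r × (N/1000)²
RCF = 11.18 × 7.3 × (23.66)² = 11.18 × 7.3 × 559.7956 ≈ 45,687.2 × g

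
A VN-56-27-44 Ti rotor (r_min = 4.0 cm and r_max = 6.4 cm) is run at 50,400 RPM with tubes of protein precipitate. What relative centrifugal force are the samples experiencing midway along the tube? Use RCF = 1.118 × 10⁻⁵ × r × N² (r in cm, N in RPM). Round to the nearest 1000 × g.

r_avg = (4.0 + 6.4) / 2 = 5.2 cm
RCF = 1.118 × 10⁻⁵ × 5.2 × (50400)² = 1.118 × 10⁻⁵ × 5.2 × 2,540,160,000 ≈ 147,674.7 × g

148000 g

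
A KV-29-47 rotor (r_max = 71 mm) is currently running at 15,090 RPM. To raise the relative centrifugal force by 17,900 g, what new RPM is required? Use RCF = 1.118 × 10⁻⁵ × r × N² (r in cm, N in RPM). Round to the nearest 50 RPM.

r = 71 mm = 7.1 cm
Current RCF = 1.118 × 10⁻⁵ × 7.1 × (15090)² = 1.118 × 10⁻⁵ × 7.1 × 227,708,100 ≈ 18,075 × g
Target RCF = 18,075 + 17,900 = 35,975 × g
N² = 35,975 / (7.9378 × 10⁻⁵) = 453,211,217
N ≈ √453,211,217 ≈ 21,288.8

≈ 21300 RPM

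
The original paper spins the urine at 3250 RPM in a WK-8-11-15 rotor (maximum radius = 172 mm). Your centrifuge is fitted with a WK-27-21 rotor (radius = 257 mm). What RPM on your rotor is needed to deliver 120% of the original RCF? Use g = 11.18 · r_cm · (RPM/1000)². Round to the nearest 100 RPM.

≈ 2900 RPM

Original rotor: r = 172 mm = 17.2 cm
RCF_original = 11.18 × 17.2 × (3.25)² = 11.18 × 17.2 × 10.5625 ≈ 2,031.1 × g
Target RCF = 1.2 × 2,031.1 ≈ 2,437.3 × g
Your rotor: r = 257 mm = 25.7 cm
2,437.3 = 11.18 × 25.7 × (N/1000)²
(N/1000)² = 2,437.3 / 287.326 = 8.482699
N = 1000 × √8.482699 ≈ 2,912.5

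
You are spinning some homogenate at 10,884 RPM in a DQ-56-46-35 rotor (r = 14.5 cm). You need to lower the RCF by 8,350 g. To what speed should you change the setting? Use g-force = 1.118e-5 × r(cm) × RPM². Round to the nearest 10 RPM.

≈ 8180 RPM

Current RCF = 1.118 × 10⁻⁵ × 14.5 × (10884)² = 1.118 × 10⁻⁵ × 14.5 × 118,461,456 ≈ 19,203.8 × g
Target RCF = 19,203.8 − 8,350 = 10,853.8 × g
N² = 10,853.8 / (16.211 × 10⁻⁵) = 66,953,303
N ≈ √66,953,303 ≈ 8,182.5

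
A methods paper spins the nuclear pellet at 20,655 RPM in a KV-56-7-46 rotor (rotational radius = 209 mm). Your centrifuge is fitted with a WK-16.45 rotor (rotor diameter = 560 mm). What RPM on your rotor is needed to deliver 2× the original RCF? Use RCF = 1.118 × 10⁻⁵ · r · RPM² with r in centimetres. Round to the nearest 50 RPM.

25250 RPM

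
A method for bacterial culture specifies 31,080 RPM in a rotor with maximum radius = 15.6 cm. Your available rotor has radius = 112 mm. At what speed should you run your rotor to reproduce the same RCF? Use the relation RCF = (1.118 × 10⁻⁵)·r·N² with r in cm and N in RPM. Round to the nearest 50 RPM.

36700 RPM

RCF_original = 1.118 × 10⁻⁵ × 15.6 × (31080)² = 1.118 × 10⁻⁵ × 15.6 × 965,966,400 ≈ 168,472.3 × g
Your rotor: r = 112 mm = 11.2 cm
168,472.3 = 1.118 × 10⁻⁵ × 11.2 × N²
N² = 168,472.3 / (12.5216 × 10⁻⁵) = 1,345,453,456
N ≈ √1,345,453,456 ≈ 36,680.4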